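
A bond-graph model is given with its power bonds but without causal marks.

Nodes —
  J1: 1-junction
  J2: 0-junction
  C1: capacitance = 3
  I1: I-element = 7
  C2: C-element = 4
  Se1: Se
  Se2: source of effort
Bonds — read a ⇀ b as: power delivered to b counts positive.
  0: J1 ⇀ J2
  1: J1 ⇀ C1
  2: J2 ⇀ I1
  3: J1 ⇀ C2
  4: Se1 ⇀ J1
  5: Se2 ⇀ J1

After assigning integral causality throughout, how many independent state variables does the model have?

bond 4 stroke at J1  (source Se1 imposes e)
bond 5 stroke at J1  (Se2: effort source, stroke at far end)
bond 1 stroke at J1  (C1: C, integral causality)
bond 2 stroke at I1  (prefer integral on I1)
bond 0 stroke at J2  (J2 needs exactly one e-in)
bond 3 stroke at J1  (1-jn J1 has f-setter on 0)

3  (C1, C2, I1 all integral)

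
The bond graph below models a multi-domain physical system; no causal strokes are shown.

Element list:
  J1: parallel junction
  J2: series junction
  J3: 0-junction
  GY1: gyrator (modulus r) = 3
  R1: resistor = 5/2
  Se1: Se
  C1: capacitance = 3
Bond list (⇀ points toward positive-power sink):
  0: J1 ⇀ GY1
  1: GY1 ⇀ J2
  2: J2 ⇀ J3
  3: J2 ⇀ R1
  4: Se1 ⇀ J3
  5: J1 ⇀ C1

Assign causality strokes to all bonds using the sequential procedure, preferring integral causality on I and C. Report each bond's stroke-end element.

β0 →GY1
β1 →GY1
β2 →J2
β3 →J2
β4 →J3
β5 →J1

b4 →J3  (source Se1 imposes e)
b2 →J2  (common-e at J3 fixed by 4)
b5 →J1  (C1 integral (e out))
b0 →GY1  (common-e at J1 fixed by 5)
b1 →GY1  (GY1: gyrator matches bond 0)
b3 →J2  (J2: bond 1 brought flow, rest push out)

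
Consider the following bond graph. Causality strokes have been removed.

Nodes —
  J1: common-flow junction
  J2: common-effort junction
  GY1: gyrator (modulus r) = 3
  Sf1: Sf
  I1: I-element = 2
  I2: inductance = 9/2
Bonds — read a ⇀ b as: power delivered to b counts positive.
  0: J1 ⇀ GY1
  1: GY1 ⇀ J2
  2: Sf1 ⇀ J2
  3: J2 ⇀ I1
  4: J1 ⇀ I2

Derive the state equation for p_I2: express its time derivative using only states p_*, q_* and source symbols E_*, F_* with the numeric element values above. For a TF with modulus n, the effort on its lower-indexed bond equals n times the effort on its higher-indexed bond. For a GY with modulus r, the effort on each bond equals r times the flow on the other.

dp_I2/dt = 3*F_Sf1 - 3*p_I1/2

bond 2 stroke→Sf1  (source Sf1 imposes f)
bond 3 stroke→I1  (I1 outputs flow p/I1)
bond 1 stroke→J2  (J2 needs exactly one e-in)
bond 0 stroke→J1  (through GY1, causality inverts; strokes same side of GY1)
bond 4 stroke→I2  (J1 needs exactly one f-in)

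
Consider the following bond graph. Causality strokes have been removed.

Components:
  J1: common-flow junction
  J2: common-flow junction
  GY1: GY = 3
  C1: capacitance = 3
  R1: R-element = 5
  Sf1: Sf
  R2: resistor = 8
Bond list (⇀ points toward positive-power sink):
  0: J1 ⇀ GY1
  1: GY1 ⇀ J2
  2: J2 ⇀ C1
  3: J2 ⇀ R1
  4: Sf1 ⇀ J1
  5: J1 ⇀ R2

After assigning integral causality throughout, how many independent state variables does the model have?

1  (C1 all integral)

b4 →Sf1  (Sf1 fixes flow; stroke at Sf1)
b0 →J1  (1-jn J1 has f-setter on 4)
b5 →J1  (common-f at J1 fixed by 4)
b1 →J2  (GY1: gyrator matches bond 0)
b2 →J2  (prefer integral on C1)
b3 →R1  (J2 needs exactly one f-in)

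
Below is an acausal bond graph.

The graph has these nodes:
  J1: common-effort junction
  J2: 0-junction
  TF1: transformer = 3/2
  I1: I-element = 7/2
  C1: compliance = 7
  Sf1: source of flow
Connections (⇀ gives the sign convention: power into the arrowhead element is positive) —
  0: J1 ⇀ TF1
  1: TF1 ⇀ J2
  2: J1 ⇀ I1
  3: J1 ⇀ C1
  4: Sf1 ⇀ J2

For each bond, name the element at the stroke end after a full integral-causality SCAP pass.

β0 stroke→TF1
β1 stroke→J2
β2 stroke→I1
β3 stroke→J1
β4 stroke→Sf1

bond 4 →Sf1  (Sf1 (Sf) sets flow on bond)
bond 1 →J2  (J2: last free bond brings effort in)
bond 0 →TF1  (TF1: transformer flips bond 1)
bond 2 →I1  (prefer integral on I1)
bond 3 →J1  (only one effort-in slot at J1)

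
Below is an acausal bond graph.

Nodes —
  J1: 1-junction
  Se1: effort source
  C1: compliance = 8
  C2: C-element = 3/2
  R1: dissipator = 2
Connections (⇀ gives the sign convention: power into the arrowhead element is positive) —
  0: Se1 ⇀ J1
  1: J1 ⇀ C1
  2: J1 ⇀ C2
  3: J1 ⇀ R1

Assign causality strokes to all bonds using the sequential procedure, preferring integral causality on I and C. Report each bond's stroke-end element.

b0 stroke→J1
b1 stroke→J1
b2 stroke→J1
b3 stroke→R1

β0 stroke→J1  (Se1 (Se) sets effort on bond)
β1 stroke→J1  (C1 integral (e out))
β2 stroke→J1  (C2 integral (e out))
β3 stroke→R1  (only one flow-in slot at J1)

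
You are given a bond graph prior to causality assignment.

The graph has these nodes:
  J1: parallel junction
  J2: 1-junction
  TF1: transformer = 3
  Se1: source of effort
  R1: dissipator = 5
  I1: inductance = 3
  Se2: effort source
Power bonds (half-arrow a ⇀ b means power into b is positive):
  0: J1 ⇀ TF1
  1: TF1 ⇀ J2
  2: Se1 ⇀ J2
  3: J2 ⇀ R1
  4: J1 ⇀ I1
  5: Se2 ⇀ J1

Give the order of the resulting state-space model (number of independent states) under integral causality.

bond 2 stroke→J2  (Se1 fixes effort; stroke away)
bond 5 stroke→J1  (source Se2 imposes e)
bond 0 stroke→TF1  (common-e at J1 fixed by 5)
bond 4 stroke→I1  (J1: bond 5 brought effort, rest push out)
bond 1 stroke→J2  (TF1: transformer flips bond 0)
bond 3 stroke→R1  (closing 1-jn rule on J2)

1  (I1 all integral)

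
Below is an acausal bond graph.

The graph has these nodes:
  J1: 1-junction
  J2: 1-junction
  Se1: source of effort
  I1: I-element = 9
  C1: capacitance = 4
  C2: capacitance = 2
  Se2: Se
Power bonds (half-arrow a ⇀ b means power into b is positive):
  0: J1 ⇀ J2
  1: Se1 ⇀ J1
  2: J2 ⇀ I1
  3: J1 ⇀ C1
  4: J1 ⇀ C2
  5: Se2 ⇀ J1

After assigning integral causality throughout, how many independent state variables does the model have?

β1 |J1  (Se1 fixes effort; stroke away)
β5 |J1  (Se2 (Se) sets effort on bond)
β2 |I1  (I1: I, integral causality)
β0 |J2  (J2: bond 2 brought flow, rest push out)
β3 |J1  (1-jn J1 has f-setter on 0)
β4 |J1  (common-f at J1 fixed by 0)

3  (C1, C2, I1 all integral)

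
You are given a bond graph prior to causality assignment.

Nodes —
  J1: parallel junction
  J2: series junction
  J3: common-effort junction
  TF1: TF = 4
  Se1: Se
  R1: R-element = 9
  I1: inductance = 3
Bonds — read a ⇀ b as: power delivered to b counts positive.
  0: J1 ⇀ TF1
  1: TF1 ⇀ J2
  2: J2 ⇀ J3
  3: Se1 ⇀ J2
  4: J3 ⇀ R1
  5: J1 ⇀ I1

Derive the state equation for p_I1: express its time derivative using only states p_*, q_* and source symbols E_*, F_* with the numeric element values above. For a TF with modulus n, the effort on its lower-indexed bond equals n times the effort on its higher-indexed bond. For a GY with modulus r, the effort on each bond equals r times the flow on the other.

dp_I1/dt = -4*E_Se1 - 48*p_I1

#3 →J2  (Se1: effort source, stroke at far end)
#5 →I1  (I1: I, integral causality)
#0 →J1  (only one effort-in slot at J1)
#1 →TF1  (TF1 one-in-one-out from 0)
#2 →J2  (J2 flow already set via bond 1)
#4 →J3  (closing 0-jn rule on J3)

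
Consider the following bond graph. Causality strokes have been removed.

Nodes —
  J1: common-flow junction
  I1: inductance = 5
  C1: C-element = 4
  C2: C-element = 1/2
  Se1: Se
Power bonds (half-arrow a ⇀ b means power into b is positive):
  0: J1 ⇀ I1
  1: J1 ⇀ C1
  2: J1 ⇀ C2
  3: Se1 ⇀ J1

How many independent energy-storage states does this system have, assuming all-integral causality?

3  (C1, C2, I1 all integral)

bond 3 |J1  (Se1 (Se) sets effort on bond)
bond 0 |I1  (I1 outputs flow p/I1)
bond 1 |J1  (1-jn J1 has f-setter on 0)
bond 2 |J1  (J1: bond 0 brought flow, rest push out)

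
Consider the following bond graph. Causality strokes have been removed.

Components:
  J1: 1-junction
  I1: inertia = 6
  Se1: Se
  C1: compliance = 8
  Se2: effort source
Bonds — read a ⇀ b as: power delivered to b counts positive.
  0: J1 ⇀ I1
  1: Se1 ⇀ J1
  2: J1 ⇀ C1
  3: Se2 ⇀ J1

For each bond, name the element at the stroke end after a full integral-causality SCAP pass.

β1 |J1  (Se1 fixes effort; stroke away)
β3 |J1  (Se2 (Se) sets effort on bond)
β0 |I1  (prefer integral on I1)
β2 |J1  (J1: bond 0 brought flow, rest push out)

bond 0 |I1
bond 1 |J1
bond 2 |J1
bond 3 |J1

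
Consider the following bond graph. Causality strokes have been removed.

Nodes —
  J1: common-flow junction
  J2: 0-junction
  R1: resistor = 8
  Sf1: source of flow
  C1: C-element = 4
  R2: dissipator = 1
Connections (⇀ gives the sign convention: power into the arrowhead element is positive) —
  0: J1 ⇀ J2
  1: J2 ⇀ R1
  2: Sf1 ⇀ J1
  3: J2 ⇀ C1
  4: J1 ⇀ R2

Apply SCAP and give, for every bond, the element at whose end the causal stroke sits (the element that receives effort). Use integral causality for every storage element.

β2 →Sf1  (Sf1 (Sf) sets flow on bond)
β0 →J1  (common-f at J1 fixed by 2)
β4 →J1  (J1: bond 2 brought flow, rest push out)
β3 →J2  (C1 outputs effort q/C1)
β1 →R1  (J2 effort already set via bond 3)

b0 →J1
b1 →R1
b2 →Sf1
b3 →J2
b4 →J1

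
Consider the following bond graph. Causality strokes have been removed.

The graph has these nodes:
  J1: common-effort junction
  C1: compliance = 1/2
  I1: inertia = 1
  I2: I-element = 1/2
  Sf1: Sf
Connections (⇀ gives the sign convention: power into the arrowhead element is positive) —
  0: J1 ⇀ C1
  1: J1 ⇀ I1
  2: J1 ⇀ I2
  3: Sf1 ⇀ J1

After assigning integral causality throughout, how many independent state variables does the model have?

3  (C1, I1, I2 all integral)

b3 →Sf1  (Sf1 fixes flow; stroke at Sf1)
b0 →J1  (prefer integral on C1)
b1 →I1  (common-e at J1 fixed by 0)
b2 →I2  (common-e at J1 fixed by 0)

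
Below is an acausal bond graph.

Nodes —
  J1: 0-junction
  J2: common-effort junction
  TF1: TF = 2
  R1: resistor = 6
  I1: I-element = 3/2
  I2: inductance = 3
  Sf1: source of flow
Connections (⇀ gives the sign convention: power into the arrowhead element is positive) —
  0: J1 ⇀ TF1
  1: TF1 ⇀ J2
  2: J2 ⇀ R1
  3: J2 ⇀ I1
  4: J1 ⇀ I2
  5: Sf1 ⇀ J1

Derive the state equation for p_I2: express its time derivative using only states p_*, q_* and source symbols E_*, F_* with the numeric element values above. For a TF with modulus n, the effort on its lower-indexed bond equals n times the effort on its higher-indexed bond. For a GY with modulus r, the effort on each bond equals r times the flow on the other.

#5 |Sf1  (source Sf1 imposes f)
#3 |I1  (I1 integral (f out))
#4 |I2  (prefer integral on I2)
#0 |J1  (J1 needs exactly one e-in)
#1 |TF1  (TF1: transformer flips bond 0)
#2 |J2  (J2 needs exactly one e-in)

dp_I2/dt = 24*F_Sf1 - 8*p_I1 - 8*p_I2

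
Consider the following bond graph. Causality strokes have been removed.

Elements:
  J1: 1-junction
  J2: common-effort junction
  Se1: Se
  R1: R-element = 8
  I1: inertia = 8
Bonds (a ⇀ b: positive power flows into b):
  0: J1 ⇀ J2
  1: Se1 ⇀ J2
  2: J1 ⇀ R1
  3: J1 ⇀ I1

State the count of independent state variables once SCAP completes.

1  (I1 all integral)

b1 |J2  (Se1: effort source, stroke at far end)
b0 |J1  (J2 effort already set via bond 1)
b3 |I1  (I1 integral (f out))
b2 |J1  (1-jn J1 has f-setter on 3)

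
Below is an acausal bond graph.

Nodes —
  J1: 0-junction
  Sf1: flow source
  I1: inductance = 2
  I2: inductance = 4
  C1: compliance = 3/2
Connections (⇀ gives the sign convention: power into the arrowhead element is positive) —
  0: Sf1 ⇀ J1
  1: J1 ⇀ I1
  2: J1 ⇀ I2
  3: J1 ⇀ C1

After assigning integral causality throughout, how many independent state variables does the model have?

bond 0 →Sf1  (Sf1 (Sf) sets flow on bond)
bond 1 →I1  (I1 integral (f out))
bond 2 →I2  (I2 outputs flow p/I2)
bond 3 →J1  (closing 0-jn rule on J1)

3  (C1, I1, I2 all integral)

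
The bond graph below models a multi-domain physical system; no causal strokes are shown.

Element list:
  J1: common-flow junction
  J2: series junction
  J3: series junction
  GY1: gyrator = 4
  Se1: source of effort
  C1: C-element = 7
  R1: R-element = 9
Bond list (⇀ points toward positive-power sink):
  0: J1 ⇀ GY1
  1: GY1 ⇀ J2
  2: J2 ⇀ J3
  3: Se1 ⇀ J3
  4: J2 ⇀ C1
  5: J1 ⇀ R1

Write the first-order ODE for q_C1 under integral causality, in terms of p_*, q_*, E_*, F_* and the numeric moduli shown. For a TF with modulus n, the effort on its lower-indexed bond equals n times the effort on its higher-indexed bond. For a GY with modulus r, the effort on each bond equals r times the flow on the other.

dq_C1/dt = 9*E_Se1/16 - 9*q_C1/112

b3 →J3  (source Se1 imposes e)
b2 →J2  (J3: last free bond brings flow in)
b4 →J2  (C1 outputs effort q/C1)
b1 →GY1  (closing 1-jn rule on J2)
b0 →GY1  (GY1 both-in/both-out from 1)
b5 →J1  (J1: bond 0 brought flow, rest push out)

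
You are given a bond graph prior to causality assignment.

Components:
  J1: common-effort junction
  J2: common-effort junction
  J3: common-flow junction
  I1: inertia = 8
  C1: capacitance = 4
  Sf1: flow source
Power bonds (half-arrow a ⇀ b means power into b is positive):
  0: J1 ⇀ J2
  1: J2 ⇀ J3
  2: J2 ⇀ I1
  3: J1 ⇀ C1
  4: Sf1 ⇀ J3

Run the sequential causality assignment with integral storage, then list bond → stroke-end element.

β0 stroke at J2
β1 stroke at J3
β2 stroke at I1
β3 stroke at J1
β4 stroke at Sf1

b4 stroke at Sf1  (Sf1: flow source, stroke at near end)
b1 stroke at J3  (1-jn J3 has f-setter on 4)
b2 stroke at I1  (I1 integral (f out))
b0 stroke at J2  (closing 0-jn rule on J2)
b3 stroke at J1  (only one effort-in slot at J1)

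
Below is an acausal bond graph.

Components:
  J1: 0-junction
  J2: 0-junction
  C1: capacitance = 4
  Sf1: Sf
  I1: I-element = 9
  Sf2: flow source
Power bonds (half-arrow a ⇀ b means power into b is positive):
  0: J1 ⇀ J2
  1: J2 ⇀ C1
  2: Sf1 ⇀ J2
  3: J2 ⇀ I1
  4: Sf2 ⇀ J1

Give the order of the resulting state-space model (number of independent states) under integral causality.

β2 |Sf1  (source Sf1 imposes f)
β4 |Sf2  (Sf2 (Sf) sets flow on bond)
β0 |J1  (only one effort-in slot at J1)
β1 |J2  (C1: C, integral causality)
β3 |I1  (J2: bond 1 brought effort, rest push out)

2  (C1, I1 all integral)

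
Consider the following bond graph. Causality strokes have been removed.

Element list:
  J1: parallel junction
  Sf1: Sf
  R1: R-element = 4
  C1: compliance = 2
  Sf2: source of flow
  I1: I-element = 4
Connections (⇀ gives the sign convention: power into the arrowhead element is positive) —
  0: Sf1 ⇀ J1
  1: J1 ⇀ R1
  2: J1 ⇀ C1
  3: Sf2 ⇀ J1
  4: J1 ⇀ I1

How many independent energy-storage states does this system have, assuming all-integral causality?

2  (C1, I1 all integral)

β0 stroke at Sf1  (Sf1 fixes flow; stroke at Sf1)
β3 stroke at Sf2  (Sf2: flow source, stroke at near end)
β2 stroke at J1  (prefer integral on C1)
β1 stroke at R1  (common-e at J1 fixed by 2)
β4 stroke at I1  (0-jn J1 has e-setter on 2)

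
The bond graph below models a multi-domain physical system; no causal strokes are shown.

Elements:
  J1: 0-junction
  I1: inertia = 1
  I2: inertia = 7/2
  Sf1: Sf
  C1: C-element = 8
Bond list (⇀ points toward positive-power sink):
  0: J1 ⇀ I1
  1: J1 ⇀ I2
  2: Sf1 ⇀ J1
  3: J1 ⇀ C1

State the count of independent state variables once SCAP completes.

3  (C1, I1, I2 all integral)

bond 2 stroke at Sf1  (Sf1 (Sf) sets flow on bond)
bond 0 stroke at I1  (prefer integral on I1)
bond 1 stroke at I2  (I2 outputs flow p/I2)
bond 3 stroke at J1  (closing 0-jn rule on J1)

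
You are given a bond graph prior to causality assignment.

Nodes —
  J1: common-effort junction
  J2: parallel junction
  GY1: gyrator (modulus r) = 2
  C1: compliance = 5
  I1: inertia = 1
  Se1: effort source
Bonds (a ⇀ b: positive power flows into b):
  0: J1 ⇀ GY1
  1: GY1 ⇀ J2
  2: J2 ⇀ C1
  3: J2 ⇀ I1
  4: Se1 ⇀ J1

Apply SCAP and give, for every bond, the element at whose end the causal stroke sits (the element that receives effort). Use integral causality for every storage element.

bond 4 |J1  (Se1 fixes effort; stroke away)
bond 0 |GY1  (J1 effort already set via bond 4)
bond 1 |GY1  (GY1 both-in/both-out from 0)
bond 2 |J2  (C1 integral (e out))
bond 3 |I1  (J2 effort already set via bond 2)

#0 stroke at GY1
#1 stroke at GY1
#2 stroke at J2
#3 stroke at I1
#4 stroke at J1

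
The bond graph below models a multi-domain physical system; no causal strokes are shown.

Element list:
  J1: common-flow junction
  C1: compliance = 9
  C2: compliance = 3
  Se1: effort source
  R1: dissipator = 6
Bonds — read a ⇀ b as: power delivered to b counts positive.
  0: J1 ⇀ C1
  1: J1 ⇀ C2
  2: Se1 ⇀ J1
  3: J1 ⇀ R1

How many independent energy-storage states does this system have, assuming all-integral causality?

2  (C1, C2 all integral)

β2 →J1  (source Se1 imposes e)
β0 →J1  (prefer integral on C1)
β1 →J1  (C2 outputs effort q/C2)
β3 →R1  (only one flow-in slot at J1)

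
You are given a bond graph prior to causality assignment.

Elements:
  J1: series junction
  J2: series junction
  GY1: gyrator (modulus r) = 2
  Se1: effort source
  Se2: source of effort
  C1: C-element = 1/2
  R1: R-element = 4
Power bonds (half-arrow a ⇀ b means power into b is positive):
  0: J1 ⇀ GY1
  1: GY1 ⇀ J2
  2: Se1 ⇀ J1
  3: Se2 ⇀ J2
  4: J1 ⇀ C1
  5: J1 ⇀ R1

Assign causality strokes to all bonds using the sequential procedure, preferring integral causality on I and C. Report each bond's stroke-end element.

#2 →J1  (Se1 (Se) sets effort on bond)
#3 →J2  (Se2 (Se) sets effort on bond)
#1 →GY1  (J2: last free bond brings flow in)
#0 →GY1  (GY GY1: same side as bond 1)
#4 →J1  (J1 flow already set via bond 0)
#5 →J1  (J1 flow already set via bond 0)

β0 stroke at GY1
β1 stroke at GY1
β2 stroke at J1
β3 stroke at J2
β4 stroke at J1
β5 stroke at J1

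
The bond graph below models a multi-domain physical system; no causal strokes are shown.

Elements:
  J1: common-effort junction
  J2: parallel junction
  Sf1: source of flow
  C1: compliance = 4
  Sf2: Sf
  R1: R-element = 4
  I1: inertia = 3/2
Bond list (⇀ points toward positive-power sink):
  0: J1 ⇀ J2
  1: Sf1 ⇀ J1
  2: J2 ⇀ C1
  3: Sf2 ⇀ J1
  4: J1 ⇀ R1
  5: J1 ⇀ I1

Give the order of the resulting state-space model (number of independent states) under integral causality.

2  (C1, I1 all integral)

bond 1 stroke→Sf1  (source Sf1 imposes f)
bond 3 stroke→Sf2  (source Sf2 imposes f)
bond 2 stroke→J2  (prefer integral on C1)
bond 0 stroke→J1  (common-e at J2 fixed by 2)
bond 4 stroke→R1  (0-jn J1 has e-setter on 0)
bond 5 stroke→I1  (0-jn J1 has e-setter on 0)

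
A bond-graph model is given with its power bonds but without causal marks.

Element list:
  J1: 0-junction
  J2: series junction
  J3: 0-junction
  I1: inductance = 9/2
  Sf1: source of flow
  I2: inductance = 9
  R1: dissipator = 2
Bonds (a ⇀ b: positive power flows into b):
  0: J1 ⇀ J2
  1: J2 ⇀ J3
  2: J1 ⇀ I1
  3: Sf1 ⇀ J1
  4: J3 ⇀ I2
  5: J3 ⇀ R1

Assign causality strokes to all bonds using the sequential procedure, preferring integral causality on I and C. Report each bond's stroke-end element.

bond 3 →Sf1  (source Sf1 imposes f)
bond 2 →I1  (I1 outputs flow p/I1)
bond 0 →J1  (only one effort-in slot at J1)
bond 1 →J2  (common-f at J2 fixed by 0)
bond 4 →I2  (prefer integral on I2)
bond 5 →J3  (closing 0-jn rule on J3)

#0 →J1
#1 →J2
#2 →I1
#3 →Sf1
#4 →I2
#5 →J3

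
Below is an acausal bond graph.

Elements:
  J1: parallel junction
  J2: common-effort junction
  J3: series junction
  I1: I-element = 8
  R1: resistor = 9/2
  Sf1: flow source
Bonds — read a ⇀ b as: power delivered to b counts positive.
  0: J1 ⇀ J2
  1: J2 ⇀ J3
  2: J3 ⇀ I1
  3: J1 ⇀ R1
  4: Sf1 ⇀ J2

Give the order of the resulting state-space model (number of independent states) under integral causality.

β4 stroke at Sf1  (source Sf1 imposes f)
β2 stroke at I1  (I1 outputs flow p/I1)
β1 stroke at J3  (J3: bond 2 brought flow, rest push out)
β0 stroke at J2  (closing 0-jn rule on J2)
β3 stroke at J1  (J1 needs exactly one e-in)

1  (I1 all integral)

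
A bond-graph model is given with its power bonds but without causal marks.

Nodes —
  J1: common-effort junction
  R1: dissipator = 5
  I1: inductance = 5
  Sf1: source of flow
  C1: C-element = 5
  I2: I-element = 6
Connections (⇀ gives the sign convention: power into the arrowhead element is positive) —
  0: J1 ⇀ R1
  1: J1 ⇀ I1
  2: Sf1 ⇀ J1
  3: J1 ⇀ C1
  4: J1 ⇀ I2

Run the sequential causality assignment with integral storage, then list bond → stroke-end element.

#0 stroke→R1
#1 stroke→I1
#2 stroke→Sf1
#3 stroke→J1
#4 stroke→I2

β2 stroke→Sf1  (Sf1 (Sf) sets flow on bond)
β1 stroke→I1  (prefer integral on I1)
β3 stroke→J1  (C1 outputs effort q/C1)
β0 stroke→R1  (J1 effort already set via bond 3)
β4 stroke→I2  (0-jn J1 has e-setter on 3)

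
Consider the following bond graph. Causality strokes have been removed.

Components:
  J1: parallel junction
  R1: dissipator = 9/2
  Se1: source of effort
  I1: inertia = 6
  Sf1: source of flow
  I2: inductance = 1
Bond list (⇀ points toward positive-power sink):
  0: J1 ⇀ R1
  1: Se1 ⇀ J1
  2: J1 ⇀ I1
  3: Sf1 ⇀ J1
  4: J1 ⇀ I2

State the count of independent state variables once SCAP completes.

#1 |J1  (Se1 fixes effort; stroke away)
#3 |Sf1  (Sf1 fixes flow; stroke at Sf1)
#0 |R1  (J1 effort already set via bond 1)
#2 |I1  (J1: bond 1 brought effort, rest push out)
#4 |I2  (0-jn J1 has e-setter on 1)

2  (I1, I2 all integral)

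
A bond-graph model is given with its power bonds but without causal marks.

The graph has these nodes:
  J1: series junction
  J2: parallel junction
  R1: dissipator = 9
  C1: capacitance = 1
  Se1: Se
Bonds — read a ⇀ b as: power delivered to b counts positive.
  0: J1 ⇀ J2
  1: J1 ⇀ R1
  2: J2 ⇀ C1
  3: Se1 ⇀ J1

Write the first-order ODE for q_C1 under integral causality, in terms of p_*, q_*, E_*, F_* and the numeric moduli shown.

bond 3 stroke→J1  (Se1 fixes effort; stroke away)
bond 2 stroke→J2  (C1: C, integral causality)
bond 0 stroke→J1  (J2 effort already set via bond 2)
bond 1 stroke→R1  (closing 1-jn rule on J1)

dq_C1/dt = E_Se1/9 - q_C1/9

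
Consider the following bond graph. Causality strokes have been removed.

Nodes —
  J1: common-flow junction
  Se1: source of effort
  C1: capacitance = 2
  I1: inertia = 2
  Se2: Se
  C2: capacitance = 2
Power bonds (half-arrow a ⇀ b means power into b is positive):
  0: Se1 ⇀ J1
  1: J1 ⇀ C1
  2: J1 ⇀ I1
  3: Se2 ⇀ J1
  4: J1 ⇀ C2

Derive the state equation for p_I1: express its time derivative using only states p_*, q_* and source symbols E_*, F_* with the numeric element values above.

dp_I1/dt = E_Se1 + E_Se2 - q_C1/2 - q_C2/2

bond 0 →J1  (Se1 fixes effort; stroke away)
bond 3 →J1  (source Se2 imposes e)
bond 1 →J1  (C1 outputs effort q/C1)
bond 2 →I1  (I1 outputs flow p/I1)
bond 4 →J1  (1-jn J1 has f-setter on 2)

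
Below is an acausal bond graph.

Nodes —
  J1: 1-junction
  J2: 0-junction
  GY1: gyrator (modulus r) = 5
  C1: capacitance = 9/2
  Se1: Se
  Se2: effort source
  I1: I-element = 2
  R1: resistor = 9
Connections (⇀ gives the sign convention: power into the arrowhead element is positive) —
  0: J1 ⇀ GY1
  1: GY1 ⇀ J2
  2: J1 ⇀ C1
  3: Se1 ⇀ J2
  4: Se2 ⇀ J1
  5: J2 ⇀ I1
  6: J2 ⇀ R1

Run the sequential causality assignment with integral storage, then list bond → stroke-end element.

b3 →J2  (source Se1 imposes e)
b4 →J1  (Se2 fixes effort; stroke away)
b1 →GY1  (common-e at J2 fixed by 3)
b5 →I1  (common-e at J2 fixed by 3)
b6 →R1  (0-jn J2 has e-setter on 3)
b0 →GY1  (GY1: gyrator matches bond 1)
b2 →J1  (1-jn J1 has f-setter on 0)

bond 0 →GY1
bond 1 →GY1
bond 2 →J1
bond 3 →J2
bond 4 →J1
bond 5 →I1
bond 6 →R1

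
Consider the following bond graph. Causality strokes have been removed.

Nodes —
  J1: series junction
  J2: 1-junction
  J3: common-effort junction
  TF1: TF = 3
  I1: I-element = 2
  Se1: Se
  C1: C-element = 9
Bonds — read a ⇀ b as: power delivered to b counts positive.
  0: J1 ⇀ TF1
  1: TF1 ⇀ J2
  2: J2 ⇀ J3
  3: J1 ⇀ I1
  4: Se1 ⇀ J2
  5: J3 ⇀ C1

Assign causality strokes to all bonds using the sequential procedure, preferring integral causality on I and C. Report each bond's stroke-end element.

β4 stroke→J2  (Se1 (Se) sets effort on bond)
β3 stroke→I1  (I1: I, integral causality)
β0 stroke→J1  (J1 flow already set via bond 3)
β1 stroke→TF1  (TF TF1: opposite of bond 0)
β2 stroke→J2  (J2: bond 1 brought flow, rest push out)
β5 stroke→J3  (J3 needs exactly one e-in)

β0 stroke at J1
β1 stroke at TF1
β2 stroke at J2
β3 stroke at I1
β4 stroke at J2
β5 stroke at J3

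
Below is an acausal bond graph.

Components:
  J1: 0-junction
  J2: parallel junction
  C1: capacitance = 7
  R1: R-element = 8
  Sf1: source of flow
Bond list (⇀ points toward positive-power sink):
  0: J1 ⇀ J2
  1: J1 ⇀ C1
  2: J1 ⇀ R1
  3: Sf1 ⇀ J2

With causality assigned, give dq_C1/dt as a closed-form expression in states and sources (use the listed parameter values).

#3 stroke at Sf1  (Sf1: flow source, stroke at near end)
#0 stroke at J2  (closing 0-jn rule on J2)
#1 stroke at J1  (C1: C, integral causality)
#2 stroke at R1  (J1: bond 1 brought effort, rest push out)

dq_C1/dt = F_Sf1 - q_C1/56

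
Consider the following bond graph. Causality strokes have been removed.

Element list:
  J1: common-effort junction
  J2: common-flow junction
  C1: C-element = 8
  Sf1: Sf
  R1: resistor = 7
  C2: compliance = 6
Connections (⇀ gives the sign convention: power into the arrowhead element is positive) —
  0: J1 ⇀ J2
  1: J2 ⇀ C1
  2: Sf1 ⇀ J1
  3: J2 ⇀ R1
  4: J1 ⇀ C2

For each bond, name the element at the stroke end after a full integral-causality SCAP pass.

#2 stroke at Sf1  (Sf1 fixes flow; stroke at Sf1)
#1 stroke at J2  (prefer integral on C1)
#4 stroke at J1  (C2: C, integral causality)
#0 stroke at J2  (J1: bond 4 brought effort, rest push out)
#3 stroke at R1  (J2: last free bond brings flow in)

bond 0 →J2
bond 1 →J2
bond 2 →Sf1
bond 3 →R1
bond 4 →J1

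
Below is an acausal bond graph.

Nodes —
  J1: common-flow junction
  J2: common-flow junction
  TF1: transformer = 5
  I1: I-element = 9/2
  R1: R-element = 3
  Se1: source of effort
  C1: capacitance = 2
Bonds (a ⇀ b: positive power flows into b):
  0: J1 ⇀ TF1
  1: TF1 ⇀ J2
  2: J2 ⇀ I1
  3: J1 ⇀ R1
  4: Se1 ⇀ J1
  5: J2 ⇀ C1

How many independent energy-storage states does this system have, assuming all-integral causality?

#4 →J1  (Se1: effort source, stroke at far end)
#2 →I1  (I1 outputs flow p/I1)
#1 →J2  (common-f at J2 fixed by 2)
#5 →J2  (J2: bond 2 brought flow, rest push out)
#0 →TF1  (through TF1, causality passes straight; one stroke at TF1)
#3 →J1  (common-f at J1 fixed by 0)

2  (C1, I1 all integral)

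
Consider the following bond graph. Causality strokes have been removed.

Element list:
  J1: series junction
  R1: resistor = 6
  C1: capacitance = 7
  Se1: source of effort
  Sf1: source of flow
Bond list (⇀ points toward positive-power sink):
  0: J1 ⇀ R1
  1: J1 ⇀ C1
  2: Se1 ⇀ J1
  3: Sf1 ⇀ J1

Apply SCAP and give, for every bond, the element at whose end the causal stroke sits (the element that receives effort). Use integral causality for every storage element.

β2 stroke→J1  (Se1 (Se) sets effort on bond)
β3 stroke→Sf1  (source Sf1 imposes f)
β0 stroke→J1  (1-jn J1 has f-setter on 3)
β1 stroke→J1  (common-f at J1 fixed by 3)

#0 stroke→J1
#1 stroke→J1
#2 stroke→J1
#3 stroke→Sf1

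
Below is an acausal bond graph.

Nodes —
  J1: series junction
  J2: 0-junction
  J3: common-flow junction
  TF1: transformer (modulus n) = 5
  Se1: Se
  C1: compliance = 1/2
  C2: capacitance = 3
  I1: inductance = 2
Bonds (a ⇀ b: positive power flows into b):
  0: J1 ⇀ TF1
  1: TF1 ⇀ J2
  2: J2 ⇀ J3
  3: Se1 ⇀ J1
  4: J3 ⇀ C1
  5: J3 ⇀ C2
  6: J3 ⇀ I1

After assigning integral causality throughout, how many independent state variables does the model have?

3  (C1, C2, I1 all integral)

β3 stroke→J1  (Se1 (Se) sets effort on bond)
β0 stroke→TF1  (only one flow-in slot at J1)
β1 stroke→J2  (TF1: transformer flips bond 0)
β2 stroke→J3  (common-e at J2 fixed by 1)
β4 stroke→J3  (prefer integral on C1)
β5 stroke→J3  (C2: C, integral causality)
β6 stroke→I1  (closing 1-jn rule on J3)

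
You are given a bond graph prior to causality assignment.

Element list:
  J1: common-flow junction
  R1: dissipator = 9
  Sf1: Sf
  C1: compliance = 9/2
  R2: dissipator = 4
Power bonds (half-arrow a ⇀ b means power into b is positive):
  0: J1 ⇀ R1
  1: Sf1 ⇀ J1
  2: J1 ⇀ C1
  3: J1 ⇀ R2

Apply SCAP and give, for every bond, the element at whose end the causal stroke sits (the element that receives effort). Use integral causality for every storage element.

β1 stroke at Sf1  (Sf1 (Sf) sets flow on bond)
β0 stroke at J1  (J1: bond 1 brought flow, rest push out)
β2 stroke at J1  (J1 flow already set via bond 1)
β3 stroke at J1  (common-f at J1 fixed by 1)

β0 stroke→J1
β1 stroke→Sf1
β2 stroke→J1
β3 stroke→J1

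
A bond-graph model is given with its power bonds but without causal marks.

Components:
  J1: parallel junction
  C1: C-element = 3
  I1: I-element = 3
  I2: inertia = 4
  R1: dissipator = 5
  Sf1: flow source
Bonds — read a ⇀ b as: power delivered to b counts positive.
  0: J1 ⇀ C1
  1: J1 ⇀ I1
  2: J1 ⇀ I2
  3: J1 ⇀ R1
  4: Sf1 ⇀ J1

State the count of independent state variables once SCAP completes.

3  (C1, I1, I2 all integral)

β4 |Sf1  (Sf1 fixes flow; stroke at Sf1)
β0 |J1  (C1: C, integral causality)
β1 |I1  (J1: bond 0 brought effort, rest push out)
β2 |I2  (0-jn J1 has e-setter on 0)
β3 |R1  (0-jn J1 has e-setter on 0)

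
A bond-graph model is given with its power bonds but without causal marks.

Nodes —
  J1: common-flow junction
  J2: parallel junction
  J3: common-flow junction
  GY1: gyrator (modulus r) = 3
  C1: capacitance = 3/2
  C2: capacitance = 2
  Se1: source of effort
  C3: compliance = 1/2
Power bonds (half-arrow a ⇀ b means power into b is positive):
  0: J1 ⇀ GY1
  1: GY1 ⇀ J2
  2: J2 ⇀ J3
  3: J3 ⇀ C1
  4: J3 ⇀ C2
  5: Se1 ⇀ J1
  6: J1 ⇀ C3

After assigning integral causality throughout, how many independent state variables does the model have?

#5 stroke→J1  (Se1 fixes effort; stroke away)
#3 stroke→J3  (prefer integral on C1)
#4 stroke→J3  (C2 outputs effort q/C2)
#2 stroke→J2  (only one flow-in slot at J3)
#1 stroke→GY1  (J2: bond 2 brought effort, rest push out)
#0 stroke→GY1  (through GY1, causality inverts; strokes same side of GY1)
#6 stroke→J1  (J1: bond 0 brought flow, rest push out)

3  (C1, C2, C3 all integral)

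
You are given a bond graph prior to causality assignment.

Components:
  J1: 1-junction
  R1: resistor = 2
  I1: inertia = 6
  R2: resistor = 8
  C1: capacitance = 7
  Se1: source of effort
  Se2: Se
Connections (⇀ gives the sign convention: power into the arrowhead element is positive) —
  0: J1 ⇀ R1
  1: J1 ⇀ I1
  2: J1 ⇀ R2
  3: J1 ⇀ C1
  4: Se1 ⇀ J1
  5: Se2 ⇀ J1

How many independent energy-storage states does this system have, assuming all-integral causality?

2  (C1, I1 all integral)

bond 4 →J1  (Se1: effort source, stroke at far end)
bond 5 →J1  (source Se2 imposes e)
bond 1 →I1  (I1 outputs flow p/I1)
bond 0 →J1  (1-jn J1 has f-setter on 1)
bond 2 →J1  (common-f at J1 fixed by 1)
bond 3 →J1  (common-f at J1 fixed by 1)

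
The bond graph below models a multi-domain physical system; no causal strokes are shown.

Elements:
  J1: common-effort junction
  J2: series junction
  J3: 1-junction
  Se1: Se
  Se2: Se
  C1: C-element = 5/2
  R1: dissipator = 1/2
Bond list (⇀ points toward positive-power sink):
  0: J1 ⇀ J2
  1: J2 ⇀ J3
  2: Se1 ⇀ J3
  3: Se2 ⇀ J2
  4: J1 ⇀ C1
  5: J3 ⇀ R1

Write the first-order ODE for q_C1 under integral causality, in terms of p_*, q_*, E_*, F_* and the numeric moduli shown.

β2 →J3  (Se1 (Se) sets effort on bond)
β3 →J2  (Se2 fixes effort; stroke away)
β4 →J1  (C1: C, integral causality)
β0 →J2  (0-jn J1 has e-setter on 4)
β1 →J3  (closing 1-jn rule on J2)
β5 →R1  (closing 1-jn rule on J3)

dq_C1/dt = -2*E_Se1 - 2*E_Se2 - 4*q_C1/5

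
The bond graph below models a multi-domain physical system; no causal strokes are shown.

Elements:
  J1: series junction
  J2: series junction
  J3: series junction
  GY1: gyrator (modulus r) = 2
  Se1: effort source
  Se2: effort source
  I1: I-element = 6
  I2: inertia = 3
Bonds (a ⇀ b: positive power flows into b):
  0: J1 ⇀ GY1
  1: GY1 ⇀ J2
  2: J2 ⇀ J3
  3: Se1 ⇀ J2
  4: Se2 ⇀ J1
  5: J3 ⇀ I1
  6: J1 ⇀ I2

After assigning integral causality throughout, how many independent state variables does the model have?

b3 |J2  (Se1: effort source, stroke at far end)
b4 |J1  (source Se2 imposes e)
b5 |I1  (I1 integral (f out))
b2 |J3  (1-jn J3 has f-setter on 5)
b1 |J2  (J2 flow already set via bond 2)
b0 |J1  (through GY1, causality inverts; strokes same side of GY1)
b6 |I2  (J1: last free bond brings flow in)

2  (I1, I2 all integral)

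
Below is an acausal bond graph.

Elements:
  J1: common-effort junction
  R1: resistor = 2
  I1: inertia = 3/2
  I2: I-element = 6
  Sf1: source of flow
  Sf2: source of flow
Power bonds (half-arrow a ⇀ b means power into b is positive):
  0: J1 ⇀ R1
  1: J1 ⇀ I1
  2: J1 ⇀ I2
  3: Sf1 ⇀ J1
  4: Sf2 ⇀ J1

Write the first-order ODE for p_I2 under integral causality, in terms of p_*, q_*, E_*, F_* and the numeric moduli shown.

dp_I2/dt = 2*F_Sf1 + 2*F_Sf2 - 4*p_I1/3 - p_I2/3

bond 3 stroke→Sf1  (Sf1 fixes flow; stroke at Sf1)
bond 4 stroke→Sf2  (Sf2 fixes flow; stroke at Sf2)
bond 1 stroke→I1  (I1 outputs flow p/I1)
bond 2 stroke→I2  (prefer integral on I2)
bond 0 stroke→J1  (J1: last free bond brings effort in)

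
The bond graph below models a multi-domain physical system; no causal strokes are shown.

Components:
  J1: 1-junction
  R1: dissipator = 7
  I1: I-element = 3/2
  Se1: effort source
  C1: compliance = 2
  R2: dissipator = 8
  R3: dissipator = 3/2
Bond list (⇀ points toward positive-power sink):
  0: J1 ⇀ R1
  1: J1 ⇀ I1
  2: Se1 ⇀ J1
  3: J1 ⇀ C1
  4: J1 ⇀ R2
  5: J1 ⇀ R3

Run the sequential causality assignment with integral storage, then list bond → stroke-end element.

β2 stroke→J1  (source Se1 imposes e)
β1 stroke→I1  (prefer integral on I1)
β0 stroke→J1  (common-f at J1 fixed by 1)
β3 stroke→J1  (1-jn J1 has f-setter on 1)
β4 stroke→J1  (J1: bond 1 brought flow, rest push out)
β5 stroke→J1  (J1 flow already set via bond 1)

bond 0 |J1
bond 1 |I1
bond 2 |J1
bond 3 |J1
bond 4 |J1
bond 5 |J1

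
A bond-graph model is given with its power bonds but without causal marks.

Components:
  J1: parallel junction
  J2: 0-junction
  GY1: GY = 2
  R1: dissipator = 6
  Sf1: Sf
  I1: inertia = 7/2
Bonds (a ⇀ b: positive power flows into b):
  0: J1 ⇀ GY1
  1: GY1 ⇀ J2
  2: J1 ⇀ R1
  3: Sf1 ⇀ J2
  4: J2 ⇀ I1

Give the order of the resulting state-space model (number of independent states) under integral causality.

β3 stroke at Sf1  (Sf1 (Sf) sets flow on bond)
β4 stroke at I1  (I1: I, integral causality)
β1 stroke at J2  (J2: last free bond brings effort in)
β0 stroke at J1  (GY1 both-in/both-out from 1)
β2 stroke at R1  (J1 effort already set via bond 0)

1  (I1 all integral)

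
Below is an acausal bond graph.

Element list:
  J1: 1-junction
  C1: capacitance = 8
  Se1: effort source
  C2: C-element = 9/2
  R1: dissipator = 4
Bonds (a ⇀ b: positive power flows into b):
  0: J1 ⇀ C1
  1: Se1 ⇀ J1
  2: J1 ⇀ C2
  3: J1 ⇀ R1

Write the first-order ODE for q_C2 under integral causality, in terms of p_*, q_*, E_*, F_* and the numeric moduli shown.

dq_C2/dt = E_Se1/4 - q_C1/32 - q_C2/18

β1 |J1  (Se1 fixes effort; stroke away)
β0 |J1  (C1: C, integral causality)
β2 |J1  (prefer integral on C2)
β3 |R1  (J1: last free bond brings flow in)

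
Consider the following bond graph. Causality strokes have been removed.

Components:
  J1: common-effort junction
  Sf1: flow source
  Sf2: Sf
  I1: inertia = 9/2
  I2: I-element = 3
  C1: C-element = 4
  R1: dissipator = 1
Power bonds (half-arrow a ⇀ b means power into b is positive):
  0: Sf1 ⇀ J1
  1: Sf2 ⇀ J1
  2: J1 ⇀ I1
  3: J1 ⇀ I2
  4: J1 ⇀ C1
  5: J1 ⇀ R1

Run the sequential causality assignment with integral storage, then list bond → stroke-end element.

β0 stroke at Sf1
β1 stroke at Sf2
β2 stroke at I1
β3 stroke at I2
β4 stroke at J1
β5 stroke at R1

bond 0 →Sf1  (Sf1: flow source, stroke at near end)
bond 1 →Sf2  (Sf2: flow source, stroke at near end)
bond 2 →I1  (I1 outputs flow p/I1)
bond 3 →I2  (prefer integral on I2)
bond 4 →J1  (C1: C, integral causality)
bond 5 →R1  (common-e at J1 fixed by 4)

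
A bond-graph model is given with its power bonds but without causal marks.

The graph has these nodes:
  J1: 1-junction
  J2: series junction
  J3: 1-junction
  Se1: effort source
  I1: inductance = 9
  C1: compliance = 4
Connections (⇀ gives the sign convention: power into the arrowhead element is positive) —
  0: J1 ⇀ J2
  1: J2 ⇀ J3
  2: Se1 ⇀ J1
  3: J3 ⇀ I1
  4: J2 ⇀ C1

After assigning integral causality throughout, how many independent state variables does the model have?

β2 |J1  (Se1: effort source, stroke at far end)
β0 |J2  (J1: last free bond brings flow in)
β3 |I1  (I1 integral (f out))
β1 |J3  (common-f at J3 fixed by 3)
β4 |J2  (J2: bond 1 brought flow, rest push out)

2  (C1, I1 all integral)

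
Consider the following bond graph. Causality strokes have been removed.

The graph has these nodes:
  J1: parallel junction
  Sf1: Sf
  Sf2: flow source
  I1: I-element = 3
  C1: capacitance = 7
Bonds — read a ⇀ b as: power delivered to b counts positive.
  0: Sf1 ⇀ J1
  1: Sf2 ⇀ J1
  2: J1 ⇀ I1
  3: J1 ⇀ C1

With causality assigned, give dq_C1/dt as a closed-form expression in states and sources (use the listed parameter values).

#0 stroke at Sf1  (Sf1: flow source, stroke at near end)
#1 stroke at Sf2  (source Sf2 imposes f)
#2 stroke at I1  (I1 integral (f out))
#3 stroke at J1  (J1 needs exactly one e-in)

dq_C1/dt = F_Sf1 + F_Sf2 - p_I1/3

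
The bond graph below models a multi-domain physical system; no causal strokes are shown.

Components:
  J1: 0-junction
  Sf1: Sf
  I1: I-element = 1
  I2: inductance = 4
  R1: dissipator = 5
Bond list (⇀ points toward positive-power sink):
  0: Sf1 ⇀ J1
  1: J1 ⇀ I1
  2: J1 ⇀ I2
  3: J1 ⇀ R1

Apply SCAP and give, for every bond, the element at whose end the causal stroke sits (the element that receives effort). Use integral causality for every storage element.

bond 0 |Sf1  (Sf1: flow source, stroke at near end)
bond 1 |I1  (I1 outputs flow p/I1)
bond 2 |I2  (prefer integral on I2)
bond 3 |J1  (closing 0-jn rule on J1)

β0 stroke at Sf1
β1 stroke at I1
β2 stroke at I2
β3 stroke at J1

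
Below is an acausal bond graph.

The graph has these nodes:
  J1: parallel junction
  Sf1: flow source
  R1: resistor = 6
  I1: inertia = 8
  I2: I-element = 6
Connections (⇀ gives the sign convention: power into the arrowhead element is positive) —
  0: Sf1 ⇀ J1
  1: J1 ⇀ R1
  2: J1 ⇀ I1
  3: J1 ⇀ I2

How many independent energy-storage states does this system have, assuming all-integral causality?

β0 stroke→Sf1  (source Sf1 imposes f)
β2 stroke→I1  (I1 outputs flow p/I1)
β3 stroke→I2  (I2 outputs flow p/I2)
β1 stroke→J1  (only one effort-in slot at J1)

2  (I1, I2 all integral)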